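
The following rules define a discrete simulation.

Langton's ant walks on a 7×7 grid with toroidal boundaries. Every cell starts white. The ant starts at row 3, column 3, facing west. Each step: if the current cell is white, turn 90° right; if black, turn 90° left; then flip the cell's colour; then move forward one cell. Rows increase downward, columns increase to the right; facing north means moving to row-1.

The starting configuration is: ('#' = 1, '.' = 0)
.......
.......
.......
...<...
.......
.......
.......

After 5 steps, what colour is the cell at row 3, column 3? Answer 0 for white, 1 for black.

t=0: .......
.......
.......
...<...
.......
.......
.......
t=1: .......
.......
...^...
...#...
.......
.......
.......
t=2: .......
.......
...#>..
...#...
.......
.......
.......
t=3: .......
.......
...##..
...#v..
.......
.......
.......
t=4: .......
.......
...##..
...<#..
.......
.......
.......
t=5: .......
.......
...##..
....#..
...v...
.......
.......

0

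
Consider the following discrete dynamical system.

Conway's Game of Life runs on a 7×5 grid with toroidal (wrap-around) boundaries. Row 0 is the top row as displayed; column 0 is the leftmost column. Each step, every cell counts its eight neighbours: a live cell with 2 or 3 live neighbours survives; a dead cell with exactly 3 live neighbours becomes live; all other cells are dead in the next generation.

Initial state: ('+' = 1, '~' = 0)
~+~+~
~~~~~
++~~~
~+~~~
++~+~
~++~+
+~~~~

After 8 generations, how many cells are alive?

step 0: ~+~+~
~~~~~
++~~~
~+~~~
++~+~
~++~+
+~~~~
step 1: ~~~~~
+++~~
++~~~
~~~~+
~~~++
~~+++
+~~++
step 2: ~~++~
+~+~~
~~+~+
~~~++
+~+~~
~~+~~
+~+~~
step 3: ~~+++
~~+~+
+++~+
+++~+
~++~+
~~++~
~~+~~
step 4: ~++~+
~~~~~
~~~~~
~~~~~
~~~~+
~~~~~
~+~~+
step 5: ~+++~
~~~~~
~~~~~
~~~~~
~~~~~
+~~~~
~+++~
step 6: ~+~+~
~~+~~
~~~~~
~~~~~
~~~~~
~++~~
+~~++
step 7: ++~+~
~~+~~
~~~~~
~~~~~
~~~~~
+++++
+~~++
step 8: ++~+~
~++~~
~~~~~
~~~~~
+++++
~++~~
~~~~~

12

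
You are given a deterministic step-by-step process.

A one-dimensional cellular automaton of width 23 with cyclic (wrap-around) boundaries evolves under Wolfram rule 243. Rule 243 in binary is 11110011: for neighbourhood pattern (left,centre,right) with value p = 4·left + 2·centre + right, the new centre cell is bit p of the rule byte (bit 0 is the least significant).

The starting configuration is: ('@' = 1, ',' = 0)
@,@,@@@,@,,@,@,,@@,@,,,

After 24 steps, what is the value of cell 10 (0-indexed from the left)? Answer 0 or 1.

1

t=0: @,@,@@@,@,,@,@,,@@,@,,,
t=1: ,@,@,@@@,@@,@,@@,@@,@@@
t=2: @,@,@,@@@,@@,@,@@,@@,@@
t=3: @@,@,@,@@@,@@,@,@@,@@,@
t=4: @@@,@,@,@@@,@@,@,@@,@@,
t=5: ,@@@,@,@,@@@,@@,@,@@,@@
t=6: @,@@@,@,@,@@@,@@,@,@@,@
t=7: @@,@@@,@,@,@@@,@@,@,@@,
t=8: ,@@,@@@,@,@,@@@,@@,@,@@
t=9: @,@@,@@@,@,@,@@@,@@,@,@
t=10: @@,@@,@@@,@,@,@@@,@@,@,
t=11: ,@@,@@,@@@,@,@,@@@,@@,@
t=12: @,@@,@@,@@@,@,@,@@@,@@,
t=13: ,@,@@,@@,@@@,@,@,@@@,@@
t=14: @,@,@@,@@,@@@,@,@,@@@,@
t=15: @@,@,@@,@@,@@@,@,@,@@@,
t=16: ,@@,@,@@,@@,@@@,@,@,@@@
t=17: @,@@,@,@@,@@,@@@,@,@,@@
t=18: @@,@@,@,@@,@@,@@@,@,@,@
t=19: @@@,@@,@,@@,@@,@@@,@,@,
t=20: ,@@@,@@,@,@@,@@,@@@,@,@
t=21: @,@@@,@@,@,@@,@@,@@@,@,
t=22: ,@,@@@,@@,@,@@,@@,@@@,@
t=23: @,@,@@@,@@,@,@@,@@,@@@,
t=24: ,@,@,@@@,@@,@,@@,@@,@@@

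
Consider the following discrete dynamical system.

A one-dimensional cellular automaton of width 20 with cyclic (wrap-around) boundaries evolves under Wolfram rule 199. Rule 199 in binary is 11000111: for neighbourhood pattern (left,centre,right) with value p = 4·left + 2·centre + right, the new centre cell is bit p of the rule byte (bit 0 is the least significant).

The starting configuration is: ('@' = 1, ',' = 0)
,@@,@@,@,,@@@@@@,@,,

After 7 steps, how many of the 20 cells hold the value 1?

10

0) ,@@,@@,@,,@@@@@@,@,,
1) @,@,,@,@,@,@@@@@,@,@
2) @,@,@@,@,@,,@@@@,@,,
3) @,@,,@,@,@,@,@@@,@,@
4) @,@,@@,@,@,@,,@@,@,,
5) @,@,,@,@,@,@,@,@,@,@
6) @,@,@@,@,@,@,@,@,@,,
7) @,@,,@,@,@,@,@,@,@,@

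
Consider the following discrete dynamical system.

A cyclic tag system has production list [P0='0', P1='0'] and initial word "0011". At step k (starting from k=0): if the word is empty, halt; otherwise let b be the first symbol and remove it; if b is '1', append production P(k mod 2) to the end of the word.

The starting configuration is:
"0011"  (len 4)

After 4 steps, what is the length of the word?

gen 0: "0011"  (len 4)
gen 1: "011"  (len 3)
gen 2: "11"  (len 2)
gen 3: "10"  (len 2)
gen 4: "00"  (len 2)

2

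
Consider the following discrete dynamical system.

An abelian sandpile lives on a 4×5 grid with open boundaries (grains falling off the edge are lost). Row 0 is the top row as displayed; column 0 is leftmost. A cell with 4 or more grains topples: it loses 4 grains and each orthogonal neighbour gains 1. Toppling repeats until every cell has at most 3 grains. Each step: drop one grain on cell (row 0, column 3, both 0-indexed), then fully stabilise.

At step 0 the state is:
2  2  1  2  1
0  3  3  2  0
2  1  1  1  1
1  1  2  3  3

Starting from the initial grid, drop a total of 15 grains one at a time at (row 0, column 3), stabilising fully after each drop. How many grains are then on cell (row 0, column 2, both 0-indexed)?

1

step 0: 2  2  1  2  1
0  3  3  2  0
2  1  1  1  1
1  1  2  3  3
step 1: 2  2  1  3  1
0  3  3  2  0
2  1  1  1  1
1  1  2  3  3
step 2: 2  2  2  0  2
0  3  3  3  0
2  1  1  1  1
1  1  2  3  3
step 3: 2  2  2  1  2
0  3  3  3  0
2  1  1  1  1
1  1  2  3  3
step 4: 2  2  2  2  2
0  3  3  3  0
2  1  1  1  1
1  1  2  3  3
step 5: 2  2  2  3  2
0  3  3  3  0
2  1  1  1  1
1  1  2  3  3
step 6: 3  0  1  2  3
1  1  2  1  1
2  2  2  2  1
1  1  2  3  3
step 7: 3  0  1  3  3
1  1  2  1  1
2  2  2  2  1
1  1  2  3  3
step 8: 3  0  2  1  0
1  1  2  2  2
2  2  2  2  1
1  1  2  3  3
step 9: 3  0  2  2  0
1  1  2  2  2
2  2  2  2  1
1  1  2  3  3
step 10: 3  0  2  3  0
1  1  2  2  2
2  2  2  2  1
1  1  2  3  3
step 11: 3  0  3  0  1
1  1  2  3  2
2  2  2  2  1
1  1  2  3  3
step 12: 3  0  3  1  1
1  1  2  3  2
2  2  2  2  1
1  1  2  3  3
step 13: 3  0  3  2  1
1  1  2  3  2
2  2  2  2  1
1  1  2  3  3
step 14: 3  0  3  3  1
1  1  2  3  2
2  2  2  2  1
1  1  2  3  3
step 15: 3  1  1  2  2
1  2  0  1  3
2  2  3  3  1
1  1  2  3  3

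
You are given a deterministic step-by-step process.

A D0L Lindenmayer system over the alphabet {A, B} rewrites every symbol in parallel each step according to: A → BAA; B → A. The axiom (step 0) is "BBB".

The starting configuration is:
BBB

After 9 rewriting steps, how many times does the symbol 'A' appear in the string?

2955

0) BBB
1) AAA
2) BAABAABAA
3) ABAABAAABAABAAABAABAA
4) BAAABAABAAABAABAABAAABAABAAABAABAABAAABAABAAABAABAA
5) ABAABAABAAABAABAAABAABAABAAABAABAAABAABAAABAABAABAAABAABAA…BAAABAABAAABAABAAABAABAABAAABAABAAABAABAABAAABAABAAABAABAA  (len 123)
6) BAAABAABAAABAABAAABAABAABAAABAABAAABAABAABAAABAABAAABAABAA…BAAABAABAAABAABAAABAABAABAAABAABAAABAABAABAAABAABAAABAABAA  (len 297)
7) ABAABAABAAABAABAAABAABAABAAABAABAAABAABAABAAABAABAAABAABAA…BAAABAABAAABAABAAABAABAABAAABAABAAABAABAABAAABAABAAABAABAA  (len 717)
8) BAAABAABAAABAABAAABAABAABAAABAABAAABAABAABAAABAABAAABAABAA…BAAABAABAAABAABAAABAABAABAAABAABAAABAABAABAAABAABAAABAABAA  (len 1731)
9) ABAABAABAAABAABAAABAABAABAAABAABAAABAABAABAAABAABAAABAABAA…BAAABAABAAABAABAAABAABAABAAABAABAAABAABAABAAABAABAAABAABAA  (len 4179)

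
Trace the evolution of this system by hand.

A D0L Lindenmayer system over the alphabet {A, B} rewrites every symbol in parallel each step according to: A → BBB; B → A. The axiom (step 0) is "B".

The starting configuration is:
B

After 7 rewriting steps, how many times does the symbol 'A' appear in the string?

k=0  B
k=1  A
k=2  BBB
k=3  AAA
k=4  BBBBBBBBB
k=5  AAAAAAAAA
k=6  BBBBBBBBBBBBBBBBBBBBBBBBBBB
k=7  AAAAAAAAAAAAAAAAAAAAAAAAAAA

27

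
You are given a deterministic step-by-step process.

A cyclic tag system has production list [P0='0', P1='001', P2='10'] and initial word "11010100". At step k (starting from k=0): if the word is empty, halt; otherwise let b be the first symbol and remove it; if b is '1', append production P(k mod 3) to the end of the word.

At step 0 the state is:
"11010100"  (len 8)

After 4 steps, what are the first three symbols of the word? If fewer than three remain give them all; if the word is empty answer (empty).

gen 0: "11010100"  (len 8)
gen 1: "10101000"  (len 8)
gen 2: "0101000001"  (len 10)
gen 3: "101000001"  (len 9)
gen 4: "010000010"  (len 9)

010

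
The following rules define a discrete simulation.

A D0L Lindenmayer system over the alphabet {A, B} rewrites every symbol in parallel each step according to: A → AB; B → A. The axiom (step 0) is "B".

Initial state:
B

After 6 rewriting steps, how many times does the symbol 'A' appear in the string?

gen 0: B
gen 1: A
gen 2: AB
gen 3: ABA
gen 4: ABAAB
gen 5: ABAABABA
gen 6: ABAABABAABAAB

8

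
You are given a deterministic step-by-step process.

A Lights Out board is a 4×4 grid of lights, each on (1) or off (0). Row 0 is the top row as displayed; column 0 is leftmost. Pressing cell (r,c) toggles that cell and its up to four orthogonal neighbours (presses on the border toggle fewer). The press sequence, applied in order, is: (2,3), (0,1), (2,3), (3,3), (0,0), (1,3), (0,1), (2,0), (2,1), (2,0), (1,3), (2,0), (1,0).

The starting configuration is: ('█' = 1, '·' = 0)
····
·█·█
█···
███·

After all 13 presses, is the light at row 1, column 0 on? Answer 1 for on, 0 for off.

t=0: ····
·█·█
█···
███·
t=1: ····
·█··
█·██
████
t=2: ███·
····
█·██
████
t=3: ███·
···█
█···
███·
t=4: ███·
···█
█··█
██·█
t=5: ··█·
█··█
█··█
██·█
t=6: ··██
█·█·
█···
██·█
t=7: ██·█
███·
█···
██·█
t=8: ██·█
·██·
·█··
·█·█
t=9: ██·█
··█·
█·█·
···█
t=10: ██·█
█·█·
·██·
█··█
t=11: ██··
█··█
·███
█··█
t=12: ██··
···█
█·██
···█
t=13: ·█··
██·█
··██
···█

1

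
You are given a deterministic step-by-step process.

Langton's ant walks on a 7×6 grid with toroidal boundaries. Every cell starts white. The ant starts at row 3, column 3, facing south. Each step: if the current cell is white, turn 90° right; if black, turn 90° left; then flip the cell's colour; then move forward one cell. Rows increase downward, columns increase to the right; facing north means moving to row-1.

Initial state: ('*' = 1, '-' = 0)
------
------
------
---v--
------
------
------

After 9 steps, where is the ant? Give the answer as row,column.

3,4

t=0: ------
------
------
---v--
------
------
------
t=1: ------
------
------
--<*--
------
------
------
t=2: ------
------
--^---
--**--
------
------
------
t=3: ------
------
--*>--
--**--
------
------
------
t=4: ------
------
--**--
--*v--
------
------
------
t=5: ------
------
--**--
--*->-
------
------
------
t=6: ------
------
--**--
--*-*-
----v-
------
------
t=7: ------
------
--**--
--*-*-
---<*-
------
------
t=8: ------
------
--**--
--*^*-
---**-
------
------
t=9: ------
------
--**--
--**>-
---**-
------
------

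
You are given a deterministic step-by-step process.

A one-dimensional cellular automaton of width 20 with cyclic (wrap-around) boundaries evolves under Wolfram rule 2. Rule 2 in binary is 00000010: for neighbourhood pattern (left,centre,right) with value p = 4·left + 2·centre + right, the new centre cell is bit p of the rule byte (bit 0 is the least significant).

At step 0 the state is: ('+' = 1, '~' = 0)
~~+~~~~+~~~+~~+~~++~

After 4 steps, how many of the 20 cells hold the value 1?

5

gen 0: ~~+~~~~+~~~+~~+~~++~
gen 1: ~+~~~~+~~~+~~+~~+~~~
gen 2: +~~~~+~~~+~~+~~+~~~~
gen 3: ~~~~+~~~+~~+~~+~~~~+
gen 4: ~~~+~~~+~~+~~+~~~~+~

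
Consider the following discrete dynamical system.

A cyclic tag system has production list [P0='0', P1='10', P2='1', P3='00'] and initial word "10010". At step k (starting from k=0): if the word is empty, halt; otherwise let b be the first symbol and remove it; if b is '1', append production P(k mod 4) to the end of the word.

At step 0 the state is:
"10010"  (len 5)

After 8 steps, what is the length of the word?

0

step 0: "10010"  (len 5)
step 1: "00100"  (len 5)
step 2: "0100"  (len 4)
step 3: "100"  (len 3)
step 4: "0000"  (len 4)
step 5: "000"  (len 3)
step 6: "00"  (len 2)
step 7: "0"  (len 1)
step 8: (halted — word empty)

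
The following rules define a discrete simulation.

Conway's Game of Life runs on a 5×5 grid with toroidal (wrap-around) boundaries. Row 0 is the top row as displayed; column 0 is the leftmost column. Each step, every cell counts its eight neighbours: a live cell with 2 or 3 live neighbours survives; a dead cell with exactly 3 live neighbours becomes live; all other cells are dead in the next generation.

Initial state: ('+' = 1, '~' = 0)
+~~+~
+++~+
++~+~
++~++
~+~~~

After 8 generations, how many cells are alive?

gen 0: +~~+~
+++~+
++~+~
++~++
~+~~~
gen 1: ~~~+~
~~~~~
~~~~~
~~~+~
~+~+~
gen 2: ~~+~~
~~~~~
~~~~~
~~+~~
~~~++
gen 3: ~~~+~
~~~~~
~~~~~
~~~+~
~~++~
gen 4: ~~++~
~~~~~
~~~~~
~~++~
~~+++
gen 5: ~~+~+
~~~~~
~~~~~
~~+~+
~+~~+
gen 6: +~~+~
~~~~~
~~~~~
+~~+~
~++~+
gen 7: +++++
~~~~~
~~~~~
+++++
~++~~
gen 8: +~~++
+++++
+++++
+~~++
~~~~~

16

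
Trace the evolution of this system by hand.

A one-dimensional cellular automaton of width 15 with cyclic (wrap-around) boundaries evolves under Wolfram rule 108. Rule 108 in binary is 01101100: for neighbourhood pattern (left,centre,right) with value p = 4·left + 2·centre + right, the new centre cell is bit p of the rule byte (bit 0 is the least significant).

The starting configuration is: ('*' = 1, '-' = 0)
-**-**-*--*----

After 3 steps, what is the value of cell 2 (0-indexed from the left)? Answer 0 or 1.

0

[0] -**-**-*--*----
[1] -*******--*----
[2] -*-----*--*----
[3] -*-----*--*----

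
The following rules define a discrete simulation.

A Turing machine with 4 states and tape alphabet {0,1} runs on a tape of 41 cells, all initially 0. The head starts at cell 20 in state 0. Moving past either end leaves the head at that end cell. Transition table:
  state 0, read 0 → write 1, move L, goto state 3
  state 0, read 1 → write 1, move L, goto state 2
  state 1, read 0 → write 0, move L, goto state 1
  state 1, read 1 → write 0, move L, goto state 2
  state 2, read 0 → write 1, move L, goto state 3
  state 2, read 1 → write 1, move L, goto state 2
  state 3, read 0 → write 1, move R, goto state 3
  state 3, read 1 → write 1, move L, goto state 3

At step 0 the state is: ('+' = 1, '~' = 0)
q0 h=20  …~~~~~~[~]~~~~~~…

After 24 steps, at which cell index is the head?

t=0: q0 h=20  …~~~~~~[~]~~~~~~…
t=1: q3 h=19  …~~~~~~[~]+~~~~~…
t=2: q3 h=20  …~~~~~+[+]~~~~~~…
t=3: q3 h=19  …~~~~~~[+]+~~~~~…
t=4: q3 h=18  …~~~~~~[~]++~~~~…
t=5: q3 h=19  …~~~~~+[+]+~~~~~…
t=6: q3 h=18  …~~~~~~[+]++~~~~…
t=7: q3 h=17  …~~~~~~[~]+++~~~…
t=8: q3 h=18  …~~~~~+[+]++~~~~…
t=9: q3 h=17  …~~~~~~[+]+++~~~…
t=10: q3 h=16  …~~~~~~[~]++++~~…
t=11: q3 h=17  …~~~~~+[+]+++~~~…
t=12: q3 h=16  …~~~~~~[+]++++~~…
t=13: q3 h=15  …~~~~~~[~]+++++~…
t=14: q3 h=16  …~~~~~+[+]++++~~…
t=15: q3 h=15  …~~~~~~[+]+++++~…
t=16: q3 h=14  …~~~~~~[~]++++++…
t=17: q3 h=15  …~~~~~+[+]+++++~…
t=18: q3 h=14  …~~~~~~[+]++++++…
t=19: q3 h=13  …~~~~~~[~]++++++…
t=20: q3 h=14  …~~~~~+[+]++++++…
t=21: q3 h=13  …~~~~~~[+]++++++…
t=22: q3 h=12  …~~~~~~[~]++++++…
t=23: q3 h=13  …~~~~~+[+]++++++…
t=24: q3 h=12  …~~~~~~[+]++++++…

12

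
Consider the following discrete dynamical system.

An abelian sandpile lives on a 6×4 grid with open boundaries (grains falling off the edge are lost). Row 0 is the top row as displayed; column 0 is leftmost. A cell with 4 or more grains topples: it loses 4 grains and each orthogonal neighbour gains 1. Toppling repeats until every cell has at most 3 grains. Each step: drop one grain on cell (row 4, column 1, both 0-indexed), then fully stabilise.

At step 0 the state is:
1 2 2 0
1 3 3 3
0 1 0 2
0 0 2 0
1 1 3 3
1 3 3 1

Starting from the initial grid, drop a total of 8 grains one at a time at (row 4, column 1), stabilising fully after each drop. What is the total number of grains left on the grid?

step 0: 1 2 2 0
1 3 3 3
0 1 0 2
0 0 2 0
1 1 3 3
1 3 3 1
step 1: 1 2 2 0
1 3 3 3
0 1 0 2
0 0 2 0
1 2 3 3
1 3 3 1
step 2: 1 2 2 0
1 3 3 3
0 1 0 2
0 0 2 0
1 3 3 3
1 3 3 1
step 3: 1 2 2 0
1 3 3 3
0 1 0 2
0 1 3 1
2 2 2 0
2 1 1 3
step 4: 1 2 2 0
1 3 3 3
0 1 0 2
0 1 3 1
2 3 2 0
2 1 1 3
step 5: 1 2 2 0
1 3 3 3
0 1 0 2
0 2 3 1
3 0 3 0
2 2 1 3
step 6: 1 2 2 0
1 3 3 3
0 1 0 2
0 2 3 1
3 1 3 0
2 2 1 3
step 7: 1 2 2 0
1 3 3 3
0 1 0 2
0 2 3 1
3 2 3 0
2 2 1 3
step 8: 1 2 2 0
1 3 3 3
0 1 0 2
0 2 3 1
3 3 3 0
2 2 1 3

41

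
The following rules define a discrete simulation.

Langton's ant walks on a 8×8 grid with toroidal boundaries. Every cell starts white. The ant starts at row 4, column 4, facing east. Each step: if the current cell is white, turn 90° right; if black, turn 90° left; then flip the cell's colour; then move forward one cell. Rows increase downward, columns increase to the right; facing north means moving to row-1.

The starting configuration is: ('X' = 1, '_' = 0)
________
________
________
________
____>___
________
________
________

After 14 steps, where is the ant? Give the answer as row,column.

3,3

gen 0: ________
________
________
________
____>___
________
________
________
gen 1: ________
________
________
________
____X___
____v___
________
________
gen 2: ________
________
________
________
____X___
___<X___
________
________
gen 3: ________
________
________
________
___^X___
___XX___
________
________
gen 4: ________
________
________
________
___X>___
___XX___
________
________
gen 5: ________
________
________
____^___
___X____
___XX___
________
________
gen 6: ________
________
________
____X>__
___X____
___XX___
________
________
gen 7: ________
________
________
____XX__
___X_v__
___XX___
________
________
gen 8: ________
________
________
____XX__
___X<X__
___XX___
________
________
gen 9: ________
________
________
____^X__
___XXX__
___XX___
________
________
gen 10: ________
________
________
___<_X__
___XXX__
___XX___
________
________
gen 11: ________
________
___^____
___X_X__
___XXX__
___XX___
________
________
gen 12: ________
________
___X>___
___X_X__
___XXX__
___XX___
________
________
gen 13: ________
________
___XX___
___XvX__
___XXX__
___XX___
________
________
gen 14: ________
________
___XX___
___<XX__
___XXX__
___XX___
________
________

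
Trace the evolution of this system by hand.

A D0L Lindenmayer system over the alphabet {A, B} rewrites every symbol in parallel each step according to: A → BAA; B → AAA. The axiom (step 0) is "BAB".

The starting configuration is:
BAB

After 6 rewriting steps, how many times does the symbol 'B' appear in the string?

548

0) BAB
1) AAABAAAAA
2) BAABAABAAAAABAABAABAABAABAA
3) AAABAABAAAAABAABAAAAABAABAABAABAABAAAAABAABAAAAABAABAAAAABAABAAAAABAABAAAAABAABAA
4) BAABAABAAAAABAABAAAAABAABAABAABAABAAAAABAABAAAAABAABAABAAB…ABAABAABAABAAAAABAABAAAAABAABAABAABAABAAAAABAABAAAAABAABAA  (len 243)
5) AAABAABAAAAABAABAAAAABAABAABAABAABAAAAABAABAAAAABAABAABAAB…ABAABAABAABAAAAABAABAAAAABAABAABAABAABAAAAABAABAAAAABAABAA  (len 729)
6) BAABAABAAAAABAABAAAAABAABAABAABAABAAAAABAABAAAAABAABAABAAB…ABAABAABAABAAAAABAABAAAAABAABAABAABAABAAAAABAABAAAAABAABAA  (len 2187)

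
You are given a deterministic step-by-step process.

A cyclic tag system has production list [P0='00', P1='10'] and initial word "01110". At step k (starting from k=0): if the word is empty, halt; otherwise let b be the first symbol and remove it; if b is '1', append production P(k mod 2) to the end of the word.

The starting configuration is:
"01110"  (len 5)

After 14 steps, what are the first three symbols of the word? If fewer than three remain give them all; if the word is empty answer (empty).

010

[0] "01110"  (len 5)
[1] "1110"  (len 4)
[2] "11010"  (len 5)
[3] "101000"  (len 6)
[4] "0100010"  (len 7)
[5] "100010"  (len 6)
[6] "0001010"  (len 7)
[7] "001010"  (len 6)
[8] "01010"  (len 5)
[9] "1010"  (len 4)
[10] "01010"  (len 5)
[11] "1010"  (len 4)
[12] "01010"  (len 5)
[13] "1010"  (len 4)
[14] "01010"  (len 5)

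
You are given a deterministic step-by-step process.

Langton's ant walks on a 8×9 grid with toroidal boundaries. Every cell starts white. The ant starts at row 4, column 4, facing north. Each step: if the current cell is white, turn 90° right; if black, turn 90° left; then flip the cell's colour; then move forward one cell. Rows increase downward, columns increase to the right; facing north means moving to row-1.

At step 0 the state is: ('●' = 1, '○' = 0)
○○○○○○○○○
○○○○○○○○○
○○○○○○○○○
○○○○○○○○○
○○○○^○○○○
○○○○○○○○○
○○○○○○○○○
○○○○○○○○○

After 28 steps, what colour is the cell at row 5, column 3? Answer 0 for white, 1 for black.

step 0: ○○○○○○○○○
○○○○○○○○○
○○○○○○○○○
○○○○○○○○○
○○○○^○○○○
○○○○○○○○○
○○○○○○○○○
○○○○○○○○○
step 1: ○○○○○○○○○
○○○○○○○○○
○○○○○○○○○
○○○○○○○○○
○○○○●>○○○
○○○○○○○○○
○○○○○○○○○
○○○○○○○○○
step 2: ○○○○○○○○○
○○○○○○○○○
○○○○○○○○○
○○○○○○○○○
○○○○●●○○○
○○○○○v○○○
○○○○○○○○○
○○○○○○○○○
step 3: ○○○○○○○○○
○○○○○○○○○
○○○○○○○○○
○○○○○○○○○
○○○○●●○○○
○○○○<●○○○
○○○○○○○○○
○○○○○○○○○
step 4: ○○○○○○○○○
○○○○○○○○○
○○○○○○○○○
○○○○○○○○○
○○○○^●○○○
○○○○●●○○○
○○○○○○○○○
○○○○○○○○○
step 5: ○○○○○○○○○
○○○○○○○○○
○○○○○○○○○
○○○○○○○○○
○○○<○●○○○
○○○○●●○○○
○○○○○○○○○
○○○○○○○○○
step 6: ○○○○○○○○○
○○○○○○○○○
○○○○○○○○○
○○○^○○○○○
○○○●○●○○○
○○○○●●○○○
○○○○○○○○○
○○○○○○○○○
step 7: ○○○○○○○○○
○○○○○○○○○
○○○○○○○○○
○○○●>○○○○
○○○●○●○○○
○○○○●●○○○
○○○○○○○○○
○○○○○○○○○
step 8: ○○○○○○○○○
○○○○○○○○○
○○○○○○○○○
○○○●●○○○○
○○○●v●○○○
○○○○●●○○○
○○○○○○○○○
○○○○○○○○○
step 9: ○○○○○○○○○
○○○○○○○○○
○○○○○○○○○
○○○●●○○○○
○○○<●●○○○
○○○○●●○○○
○○○○○○○○○
○○○○○○○○○
step 10: ○○○○○○○○○
○○○○○○○○○
○○○○○○○○○
○○○●●○○○○
○○○○●●○○○
○○○v●●○○○
○○○○○○○○○
○○○○○○○○○
step 11: ○○○○○○○○○
○○○○○○○○○
○○○○○○○○○
○○○●●○○○○
○○○○●●○○○
○○<●●●○○○
○○○○○○○○○
○○○○○○○○○
step 12: ○○○○○○○○○
○○○○○○○○○
○○○○○○○○○
○○○●●○○○○
○○^○●●○○○
○○●●●●○○○
○○○○○○○○○
○○○○○○○○○
step 13: ○○○○○○○○○
○○○○○○○○○
○○○○○○○○○
○○○●●○○○○
○○●>●●○○○
○○●●●●○○○
○○○○○○○○○
○○○○○○○○○
step 14: ○○○○○○○○○
○○○○○○○○○
○○○○○○○○○
○○○●●○○○○
○○●●●●○○○
○○●v●●○○○
○○○○○○○○○
○○○○○○○○○
step 15: ○○○○○○○○○
○○○○○○○○○
○○○○○○○○○
○○○●●○○○○
○○●●●●○○○
○○●○>●○○○
○○○○○○○○○
○○○○○○○○○
step 16: ○○○○○○○○○
○○○○○○○○○
○○○○○○○○○
○○○●●○○○○
○○●●^●○○○
○○●○○●○○○
○○○○○○○○○
○○○○○○○○○
step 17: ○○○○○○○○○
○○○○○○○○○
○○○○○○○○○
○○○●●○○○○
○○●<○●○○○
○○●○○●○○○
○○○○○○○○○
○○○○○○○○○
step 18: ○○○○○○○○○
○○○○○○○○○
○○○○○○○○○
○○○●●○○○○
○○●○○●○○○
○○●v○●○○○
○○○○○○○○○
○○○○○○○○○
step 19: ○○○○○○○○○
○○○○○○○○○
○○○○○○○○○
○○○●●○○○○
○○●○○●○○○
○○<●○●○○○
○○○○○○○○○
○○○○○○○○○
step 20: ○○○○○○○○○
○○○○○○○○○
○○○○○○○○○
○○○●●○○○○
○○●○○●○○○
○○○●○●○○○
○○v○○○○○○
○○○○○○○○○
step 21: ○○○○○○○○○
○○○○○○○○○
○○○○○○○○○
○○○●●○○○○
○○●○○●○○○
○○○●○●○○○
○<●○○○○○○
○○○○○○○○○
step 22: ○○○○○○○○○
○○○○○○○○○
○○○○○○○○○
○○○●●○○○○
○○●○○●○○○
○^○●○●○○○
○●●○○○○○○
○○○○○○○○○
step 23: ○○○○○○○○○
○○○○○○○○○
○○○○○○○○○
○○○●●○○○○
○○●○○●○○○
○●>●○●○○○
○●●○○○○○○
○○○○○○○○○
step 24: ○○○○○○○○○
○○○○○○○○○
○○○○○○○○○
○○○●●○○○○
○○●○○●○○○
○●●●○●○○○
○●v○○○○○○
○○○○○○○○○
step 25: ○○○○○○○○○
○○○○○○○○○
○○○○○○○○○
○○○●●○○○○
○○●○○●○○○
○●●●○●○○○
○●○>○○○○○
○○○○○○○○○
step 26: ○○○○○○○○○
○○○○○○○○○
○○○○○○○○○
○○○●●○○○○
○○●○○●○○○
○●●●○●○○○
○●○●○○○○○
○○○v○○○○○
step 27: ○○○○○○○○○
○○○○○○○○○
○○○○○○○○○
○○○●●○○○○
○○●○○●○○○
○●●●○●○○○
○●○●○○○○○
○○<●○○○○○
step 28: ○○○○○○○○○
○○○○○○○○○
○○○○○○○○○
○○○●●○○○○
○○●○○●○○○
○●●●○●○○○
○●^●○○○○○
○○●●○○○○○

1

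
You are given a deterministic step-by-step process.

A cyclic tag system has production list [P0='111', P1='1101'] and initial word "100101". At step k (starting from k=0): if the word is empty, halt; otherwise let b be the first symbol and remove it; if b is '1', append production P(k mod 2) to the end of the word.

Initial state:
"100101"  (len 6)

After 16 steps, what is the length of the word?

0) "100101"  (len 6)
1) "00101111"  (len 8)
2) "0101111"  (len 7)
3) "101111"  (len 6)
4) "011111101"  (len 9)
5) "11111101"  (len 8)
6) "11111011101"  (len 11)
7) "1111011101111"  (len 13)
8) "1110111011111101"  (len 16)
9) "110111011111101111"  (len 18)
10) "101110111111011111101"  (len 21)
11) "01110111111011111101111"  (len 23)
12) "1110111111011111101111"  (len 22)
13) "110111111011111101111111"  (len 24)
14) "101111110111111011111111101"  (len 27)
15) "01111110111111011111111101111"  (len 29)
16) "1111110111111011111111101111"  (len 28)

28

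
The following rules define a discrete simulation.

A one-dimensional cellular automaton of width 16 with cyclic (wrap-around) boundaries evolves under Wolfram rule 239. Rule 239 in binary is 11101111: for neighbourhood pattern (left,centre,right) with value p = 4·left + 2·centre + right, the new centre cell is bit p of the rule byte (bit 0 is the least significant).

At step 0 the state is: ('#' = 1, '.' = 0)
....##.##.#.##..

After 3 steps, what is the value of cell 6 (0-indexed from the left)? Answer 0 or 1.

step 0: ....##.##.#.##..
step 1: ##############.#
step 2: ################
step 3: ################

1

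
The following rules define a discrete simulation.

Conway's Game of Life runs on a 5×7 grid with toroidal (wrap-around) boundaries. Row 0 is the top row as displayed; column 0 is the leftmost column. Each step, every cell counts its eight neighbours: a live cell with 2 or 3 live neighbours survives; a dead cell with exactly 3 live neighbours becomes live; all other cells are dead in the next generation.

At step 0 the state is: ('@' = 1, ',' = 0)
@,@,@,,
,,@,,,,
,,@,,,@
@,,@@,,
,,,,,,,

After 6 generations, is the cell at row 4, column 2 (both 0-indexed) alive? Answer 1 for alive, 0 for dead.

1

[0] @,@,@,,
,,@,,,,
,,@,,,@
@,,@@,,
,,,,,,,
[1] ,@,@,,,
,,@,,,,
,@@,,,,
,,,@,,,
,@,,@,,
[2] ,@,@,,,
,,,@,,,
,@@@,,,
,@,@,,,
,,,@@,,
[3] ,,,@,,,
,@,@@,,
,@,@@,,
,@,,,,,
,,,@@,,
[4] ,,,,,,,
,,,,,,,
@@,@@,,
,,,,,,,
,,@@@,,
[5] ,,,@,,,
,,,,,,,
,,,,,,,
,@,,,,,
,,,@,,,
[6] ,,,,,,,
,,,,,,,
,,,,,,,
,,,,,,,
,,@,,,,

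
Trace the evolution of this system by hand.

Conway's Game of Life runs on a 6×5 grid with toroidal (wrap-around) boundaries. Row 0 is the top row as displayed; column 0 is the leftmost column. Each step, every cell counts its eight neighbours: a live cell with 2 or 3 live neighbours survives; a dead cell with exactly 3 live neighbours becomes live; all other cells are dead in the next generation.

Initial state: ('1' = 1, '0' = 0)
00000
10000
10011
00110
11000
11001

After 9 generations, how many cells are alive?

9

[0] 00000
10000
10011
00110
11000
11001
[1] 01001
10000
11110
00110
00010
01001
[2] 01001
00010
10010
00000
00011
00111
[3] 10001
10110
00001
00010
00101
00100
[4] 10101
11010
00101
00011
00100
11001
[5] 00100
00000
01100
00101
01100
00101
[6] 00010
01100
01110
10000
11100
00100
[7] 01010
01000
10010
10011
10100
00110
[8] 01010
11001
11110
10110
10100
00011
[9] 01010
00000
00000
10000
10100
11011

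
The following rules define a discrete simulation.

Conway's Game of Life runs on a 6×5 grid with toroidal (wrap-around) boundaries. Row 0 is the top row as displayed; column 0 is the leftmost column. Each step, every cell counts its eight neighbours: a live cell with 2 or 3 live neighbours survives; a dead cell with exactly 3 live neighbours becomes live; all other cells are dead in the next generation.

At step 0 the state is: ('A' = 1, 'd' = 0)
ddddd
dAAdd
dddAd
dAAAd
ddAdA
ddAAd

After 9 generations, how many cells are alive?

gen 0: ddddd
dAAdd
dddAd
dAAAd
ddAdA
ddAAd
gen 1: dAdAd
ddAdd
dddAd
dAddA
ddddA
ddAAd
gen 2: dAdAd
ddAAd
ddAAd
AddAA
AdAdA
ddAAA
gen 3: dAddd
dAddA
dAddd
Adddd
ddAdd
ddddd
gen 4: Adddd
dAAdd
dAddd
dAddd
ddddd
ddddd
gen 5: dAddd
AAAdd
AAddd
ddddd
ddddd
ddddd
gen 6: AAAdd
ddAdd
AdAdd
ddddd
ddddd
ddddd
gen 7: dAAdd
AdAAd
dAddd
ddddd
ddddd
dAddd
gen 8: AddAd
AddAd
dAAdd
ddddd
ddddd
dAAdd
gen 9: AddAd
AddAd
dAAdd
ddddd
ddddd
dAAdd

8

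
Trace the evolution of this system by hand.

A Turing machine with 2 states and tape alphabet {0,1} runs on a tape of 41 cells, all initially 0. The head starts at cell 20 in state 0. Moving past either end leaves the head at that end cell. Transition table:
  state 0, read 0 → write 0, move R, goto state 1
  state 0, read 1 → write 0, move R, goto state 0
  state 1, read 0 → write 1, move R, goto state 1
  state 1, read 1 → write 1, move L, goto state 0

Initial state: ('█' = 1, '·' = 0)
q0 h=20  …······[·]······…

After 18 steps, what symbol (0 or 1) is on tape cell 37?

1

t=0: q0 h=20  …······[·]······…
t=1: q1 h=21  …······[·]······…
t=2: q1 h=22  …·····█[·]······…
t=3: q1 h=23  …····██[·]······…
t=4: q1 h=24  …···███[·]······…
t=5: q1 h=25  …··████[·]······…
t=6: q1 h=26  …·█████[·]······…
t=7: q1 h=27  …██████[·]······…
t=8: q1 h=28  …██████[·]······…
t=9: q1 h=29  …██████[·]······…
t=10: q1 h=30  …██████[·]······…
t=11: q1 h=31  …██████[·]······…
t=12: q1 h=32  …██████[·]······…
t=13: q1 h=33  …██████[·]······…
t=14: q1 h=34  …██████[·]······|
t=15: q1 h=35  …██████[·]·····|
t=16: q1 h=36  …██████[·]····|
t=17: q1 h=37  …██████[·]···|
t=18: q1 h=38  …██████[·]··|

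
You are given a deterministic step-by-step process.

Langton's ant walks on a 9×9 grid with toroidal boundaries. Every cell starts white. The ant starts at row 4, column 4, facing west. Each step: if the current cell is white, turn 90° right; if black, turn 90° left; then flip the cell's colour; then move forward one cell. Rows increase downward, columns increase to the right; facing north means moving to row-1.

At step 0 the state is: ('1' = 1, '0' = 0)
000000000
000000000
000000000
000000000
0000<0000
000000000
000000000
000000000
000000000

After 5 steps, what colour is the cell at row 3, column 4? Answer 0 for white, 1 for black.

1

gen 0: 000000000
000000000
000000000
000000000
0000<0000
000000000
000000000
000000000
000000000
gen 1: 000000000
000000000
000000000
0000^0000
000010000
000000000
000000000
000000000
000000000
gen 2: 000000000
000000000
000000000
00001>000
000010000
000000000
000000000
000000000
000000000
gen 3: 000000000
000000000
000000000
000011000
00001v000
000000000
000000000
000000000
000000000
gen 4: 000000000
000000000
000000000
000011000
0000<1000
000000000
000000000
000000000
000000000
gen 5: 000000000
000000000
000000000
000011000
000001000
0000v0000
000000000
000000000
000000000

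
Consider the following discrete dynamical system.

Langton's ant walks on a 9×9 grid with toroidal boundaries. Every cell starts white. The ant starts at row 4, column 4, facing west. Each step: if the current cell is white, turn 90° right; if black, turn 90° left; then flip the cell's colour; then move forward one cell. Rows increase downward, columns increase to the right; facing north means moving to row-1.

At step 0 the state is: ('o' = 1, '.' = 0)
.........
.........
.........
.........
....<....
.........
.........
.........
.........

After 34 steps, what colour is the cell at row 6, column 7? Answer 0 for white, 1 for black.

t=0: .........
.........
.........
.........
....<....
.........
.........
.........
.........
t=1: .........
.........
.........
....^....
....o....
.........
.........
.........
.........
t=2: .........
.........
.........
....o>...
....o....
.........
.........
.........
.........
t=3: .........
.........
.........
....oo...
....ov...
.........
.........
.........
.........
t=4: .........
.........
.........
....oo...
....<o...
.........
.........
.........
.........
t=5: .........
.........
.........
....oo...
.....o...
....v....
.........
.........
.........
t=6: .........
.........
.........
....oo...
.....o...
...<o....
.........
.........
.........
t=7: .........
.........
.........
....oo...
...^.o...
...oo....
.........
.........
.........
t=8: .........
.........
.........
....oo...
...o>o...
...oo....
.........
.........
.........
t=9: .........
.........
.........
....oo...
...ooo...
...ov....
.........
.........
.........
t=10: .........
.........
.........
....oo...
...ooo...
...o.>...
.........
.........
.........
t=11: .........
.........
.........
....oo...
...ooo...
...o.o...
.....v...
.........
.........
t=12: .........
.........
.........
....oo...
...ooo...
...o.o...
....<o...
.........
.........
t=13: .........
.........
.........
....oo...
...ooo...
...o^o...
....oo...
.........
.........
t=14: .........
.........
.........
....oo...
...ooo...
...oo>...
....oo...
.........
.........
t=15: .........
.........
.........
....oo...
...oo^...
...oo....
....oo...
.........
.........
t=16: .........
.........
.........
....oo...
...o<....
...oo....
....oo...
.........
.........
t=17: .........
.........
.........
....oo...
...o.....
...ov....
....oo...
.........
.........
t=18: .........
.........
.........
....oo...
...o.....
...o.>...
....oo...
.........
.........
t=19: .........
.........
.........
....oo...
...o.....
...o.o...
....ov...
.........
.........
t=20: .........
.........
.........
....oo...
...o.....
...o.o...
....o.>..
.........
.........
t=21: .........
.........
.........
....oo...
...o.....
...o.o...
....o.o..
......v..
.........
t=22: .........
.........
.........
....oo...
...o.....
...o.o...
....o.o..
.....<o..
.........
t=23: .........
.........
.........
....oo...
...o.....
...o.o...
....o^o..
.....oo..
.........
t=24: .........
.........
.........
....oo...
...o.....
...o.o...
....oo>..
.....oo..
.........
t=25: .........
.........
.........
....oo...
...o.....
...o.o^..
....oo...
.....oo..
.........
t=26: .........
.........
.........
....oo...
...o.....
...o.oo>.
....oo...
.....oo..
.........
t=27: .........
.........
.........
....oo...
...o.....
...o.ooo.
....oo.v.
.....oo..
.........
t=28: .........
.........
.........
....oo...
...o.....
...o.ooo.
....oo<o.
.....oo..
.........
t=29: .........
.........
.........
....oo...
...o.....
...o.o^o.
....oooo.
.....oo..
.........
t=30: .........
.........
.........
....oo...
...o.....
...o.<.o.
....oooo.
.....oo..
.........
t=31: .........
.........
.........
....oo...
...o.....
...o...o.
....ovoo.
.....oo..
.........
t=32: .........
.........
.........
....oo...
...o.....
...o...o.
....o.>o.
.....oo..
.........
t=33: .........
.........
.........
....oo...
...o.....
...o..^o.
....o..o.
.....oo..
.........
t=34: .........
.........
.........
....oo...
...o.....
...o..o>.
....o..o.
.....oo..
.........

1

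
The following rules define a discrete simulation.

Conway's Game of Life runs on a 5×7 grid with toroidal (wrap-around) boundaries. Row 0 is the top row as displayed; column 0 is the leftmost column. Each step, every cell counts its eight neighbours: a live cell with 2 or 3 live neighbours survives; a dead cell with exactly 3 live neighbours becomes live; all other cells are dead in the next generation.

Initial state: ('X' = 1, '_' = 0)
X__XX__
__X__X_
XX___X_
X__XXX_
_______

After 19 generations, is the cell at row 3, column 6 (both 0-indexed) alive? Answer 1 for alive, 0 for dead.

[0] X__XX__
__X__X_
XX___X_
X__XXX_
_______
[1] ___XX__
X_XX_X_
XXXX_X_
XX__XX_
_____XX
[2] __XX___
X____X_
_____X_
___X___
X__X__X
[3] XXXXX__
____X_X
____X_X
____X_X
___XX__
[4] XXX____
_XX_X_X
X__XX_X
____X__
XX_____
[5] ___X__X
____X_X
XXX_X_X
_X_XXXX
X_X____
[6] X__X_XX
_XX_X_X
_XX____
____X__
XXX____
[7] ___XXX_
____X_X
XXX__X_
X__X___
XXXXXX_
[8] XX_____
XXX___X
XXXXXX_
_____X_
XX___X_
[9] _______
____XX_
___XXX_
___X_X_
XX_____
[10] _______
___X_X_
___X__X
__XX_XX
_______
[11] _______
____X__
___X__X
__XXXXX
_______
[12] _______
_______
__X___X
__XXXXX
___XXX_
[13] ____X__
_______
__X_X_X
__X___X
__X___X
[14] _______
___X_X_
___X_X_
XXX___X
___X_X_
[15] _______
_______
XX_X_X_
XXXX_XX
XXX___X
[16] XX_____
_______
___X_X_
___X_X_
___X_X_
[17] _______
_______
_______
__XX_XX
__X___X
[18] _______
_______
_______
__XX_XX
__XX_XX
[19] _______
_______
_______
__XX_XX
__XX_XX

1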